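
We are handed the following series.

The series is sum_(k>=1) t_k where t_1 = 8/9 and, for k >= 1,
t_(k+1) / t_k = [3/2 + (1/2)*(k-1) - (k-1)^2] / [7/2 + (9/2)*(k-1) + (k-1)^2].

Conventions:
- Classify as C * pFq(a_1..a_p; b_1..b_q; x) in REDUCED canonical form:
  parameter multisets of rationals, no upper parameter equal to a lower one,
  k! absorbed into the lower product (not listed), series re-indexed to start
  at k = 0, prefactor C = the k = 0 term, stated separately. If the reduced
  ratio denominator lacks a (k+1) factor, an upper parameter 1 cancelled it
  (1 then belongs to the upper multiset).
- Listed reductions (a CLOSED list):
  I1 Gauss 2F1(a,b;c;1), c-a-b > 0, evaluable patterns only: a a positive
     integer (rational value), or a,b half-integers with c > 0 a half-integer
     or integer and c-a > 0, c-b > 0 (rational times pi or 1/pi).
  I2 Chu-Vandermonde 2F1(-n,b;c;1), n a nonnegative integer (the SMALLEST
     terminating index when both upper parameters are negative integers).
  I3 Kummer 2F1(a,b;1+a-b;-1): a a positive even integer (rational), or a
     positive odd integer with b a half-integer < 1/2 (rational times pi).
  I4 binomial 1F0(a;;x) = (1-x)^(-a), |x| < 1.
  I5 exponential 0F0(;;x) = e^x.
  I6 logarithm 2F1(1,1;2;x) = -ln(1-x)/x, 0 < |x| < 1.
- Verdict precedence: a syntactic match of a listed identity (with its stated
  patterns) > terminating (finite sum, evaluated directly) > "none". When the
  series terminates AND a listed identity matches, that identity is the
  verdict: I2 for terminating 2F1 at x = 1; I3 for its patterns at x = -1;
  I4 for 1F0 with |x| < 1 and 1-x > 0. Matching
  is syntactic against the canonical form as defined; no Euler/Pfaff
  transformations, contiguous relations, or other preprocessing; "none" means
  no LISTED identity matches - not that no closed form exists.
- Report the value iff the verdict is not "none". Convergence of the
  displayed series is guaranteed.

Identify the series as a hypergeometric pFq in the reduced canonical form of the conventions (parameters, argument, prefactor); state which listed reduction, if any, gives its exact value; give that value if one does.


Structural cue: x = (-1) and factor the ratio over Q (C = 8/9, x = -1): negated roots = parameters.
Consecutive-term ratio: r(k) = (-1) * (k-3/2) (k+1) / [(k+7/2) (k+1)] - rational in k. x = (-1); t_0 = 8/9; negate the roots.

With C = 8/9: the canonical form is 2F1(-3/2, 1; 7/2; -1). Verdict: Kummer (I3) fires (x = -1; c = 7/2 equals 1+a-b for upper {-3/2, 1}: listed pattern). Hence: (5/12) * pi.


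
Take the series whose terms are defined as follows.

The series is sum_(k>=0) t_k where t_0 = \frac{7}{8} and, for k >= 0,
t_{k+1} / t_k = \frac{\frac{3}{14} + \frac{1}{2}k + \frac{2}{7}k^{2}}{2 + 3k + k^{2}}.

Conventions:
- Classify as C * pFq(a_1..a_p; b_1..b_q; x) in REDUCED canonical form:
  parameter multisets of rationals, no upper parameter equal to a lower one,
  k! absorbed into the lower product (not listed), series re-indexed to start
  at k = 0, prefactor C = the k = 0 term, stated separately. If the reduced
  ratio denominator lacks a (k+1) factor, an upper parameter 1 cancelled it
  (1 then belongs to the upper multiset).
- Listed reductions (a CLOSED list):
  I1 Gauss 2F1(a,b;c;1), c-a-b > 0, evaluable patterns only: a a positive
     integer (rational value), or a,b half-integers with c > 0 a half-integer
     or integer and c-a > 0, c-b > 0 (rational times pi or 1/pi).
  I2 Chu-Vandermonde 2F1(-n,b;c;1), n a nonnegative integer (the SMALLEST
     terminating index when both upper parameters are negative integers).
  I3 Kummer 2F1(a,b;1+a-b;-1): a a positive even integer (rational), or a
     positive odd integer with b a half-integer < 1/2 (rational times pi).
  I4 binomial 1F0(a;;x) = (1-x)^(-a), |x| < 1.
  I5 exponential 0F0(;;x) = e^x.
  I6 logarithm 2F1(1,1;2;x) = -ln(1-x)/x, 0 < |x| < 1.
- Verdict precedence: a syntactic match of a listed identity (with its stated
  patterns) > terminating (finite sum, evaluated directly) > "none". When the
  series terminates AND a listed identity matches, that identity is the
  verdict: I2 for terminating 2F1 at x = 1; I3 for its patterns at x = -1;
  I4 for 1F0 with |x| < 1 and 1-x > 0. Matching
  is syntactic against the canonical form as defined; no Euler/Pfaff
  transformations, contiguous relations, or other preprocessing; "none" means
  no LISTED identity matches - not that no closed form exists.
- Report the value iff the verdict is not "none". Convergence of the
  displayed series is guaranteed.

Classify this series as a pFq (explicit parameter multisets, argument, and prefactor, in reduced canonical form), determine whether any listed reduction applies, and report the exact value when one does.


This is \frac{7}{8} * 2F1(\frac{3}{4}, 1; 2; \frac{2}{7}) in reduced canonical form. Verdict: none - this 2F1 at x = \frac{2}{7} matches no listed pattern, and upper {\frac{3}{4}, 1} holds no stopper.

Structural cue: t_0 = \frac{7}{8} here, and factor the ratio over Q (C = 7/8, x = 2/7): negated roots = parameters.
Adjacent-term ratio: r(k) = \frac{2}{7} * (k+\frac{3}{4}) (k+1) / [(k+2) (k+1)] - rational in k. x = \frac{2}{7}; t_0 = \frac{7}{8}; negate the roots.


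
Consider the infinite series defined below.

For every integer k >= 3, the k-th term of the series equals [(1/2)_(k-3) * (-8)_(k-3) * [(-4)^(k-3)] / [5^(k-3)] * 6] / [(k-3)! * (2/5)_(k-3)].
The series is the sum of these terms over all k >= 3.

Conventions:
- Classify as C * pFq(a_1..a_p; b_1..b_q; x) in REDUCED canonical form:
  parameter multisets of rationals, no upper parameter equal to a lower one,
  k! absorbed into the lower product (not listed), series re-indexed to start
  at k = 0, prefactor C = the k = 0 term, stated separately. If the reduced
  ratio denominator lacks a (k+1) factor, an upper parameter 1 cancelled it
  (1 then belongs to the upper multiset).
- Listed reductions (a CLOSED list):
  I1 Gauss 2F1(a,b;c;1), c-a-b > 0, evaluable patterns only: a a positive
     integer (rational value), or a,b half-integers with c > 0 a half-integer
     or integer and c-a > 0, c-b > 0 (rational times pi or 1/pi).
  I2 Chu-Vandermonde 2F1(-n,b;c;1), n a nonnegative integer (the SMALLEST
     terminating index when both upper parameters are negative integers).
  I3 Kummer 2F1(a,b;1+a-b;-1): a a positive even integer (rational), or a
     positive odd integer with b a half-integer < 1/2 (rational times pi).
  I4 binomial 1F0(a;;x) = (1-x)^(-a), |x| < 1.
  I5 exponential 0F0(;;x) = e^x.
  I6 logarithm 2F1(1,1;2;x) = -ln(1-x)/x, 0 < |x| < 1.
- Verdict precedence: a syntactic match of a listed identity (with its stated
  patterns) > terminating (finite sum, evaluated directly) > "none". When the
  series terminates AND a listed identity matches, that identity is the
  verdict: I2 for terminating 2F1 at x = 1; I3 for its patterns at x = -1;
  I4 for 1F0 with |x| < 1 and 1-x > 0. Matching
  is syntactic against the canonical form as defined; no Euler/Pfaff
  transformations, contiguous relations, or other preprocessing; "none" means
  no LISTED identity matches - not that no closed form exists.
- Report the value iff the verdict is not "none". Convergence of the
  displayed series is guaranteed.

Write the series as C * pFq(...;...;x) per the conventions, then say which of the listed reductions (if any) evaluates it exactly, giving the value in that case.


First insight: from the first term 6: the two geometric factors (C = 6) combine into one argument.
Consecutive-term ratio: r(k) = (-4/5) * (k-8) (k+1/2) / [(k+2/5) (k+1)] - rational; roots negated = parameters, x = (-4/5), C = 6.

Prefactor 6, argument -4/5: 2F1 with upper {-8, 1/2} over lower {2/5}. Verdict: terminating at k = 8: the factor (-8)_k kills every later term; summing the 9 survivors is exact. Hence: 6431187/6919.


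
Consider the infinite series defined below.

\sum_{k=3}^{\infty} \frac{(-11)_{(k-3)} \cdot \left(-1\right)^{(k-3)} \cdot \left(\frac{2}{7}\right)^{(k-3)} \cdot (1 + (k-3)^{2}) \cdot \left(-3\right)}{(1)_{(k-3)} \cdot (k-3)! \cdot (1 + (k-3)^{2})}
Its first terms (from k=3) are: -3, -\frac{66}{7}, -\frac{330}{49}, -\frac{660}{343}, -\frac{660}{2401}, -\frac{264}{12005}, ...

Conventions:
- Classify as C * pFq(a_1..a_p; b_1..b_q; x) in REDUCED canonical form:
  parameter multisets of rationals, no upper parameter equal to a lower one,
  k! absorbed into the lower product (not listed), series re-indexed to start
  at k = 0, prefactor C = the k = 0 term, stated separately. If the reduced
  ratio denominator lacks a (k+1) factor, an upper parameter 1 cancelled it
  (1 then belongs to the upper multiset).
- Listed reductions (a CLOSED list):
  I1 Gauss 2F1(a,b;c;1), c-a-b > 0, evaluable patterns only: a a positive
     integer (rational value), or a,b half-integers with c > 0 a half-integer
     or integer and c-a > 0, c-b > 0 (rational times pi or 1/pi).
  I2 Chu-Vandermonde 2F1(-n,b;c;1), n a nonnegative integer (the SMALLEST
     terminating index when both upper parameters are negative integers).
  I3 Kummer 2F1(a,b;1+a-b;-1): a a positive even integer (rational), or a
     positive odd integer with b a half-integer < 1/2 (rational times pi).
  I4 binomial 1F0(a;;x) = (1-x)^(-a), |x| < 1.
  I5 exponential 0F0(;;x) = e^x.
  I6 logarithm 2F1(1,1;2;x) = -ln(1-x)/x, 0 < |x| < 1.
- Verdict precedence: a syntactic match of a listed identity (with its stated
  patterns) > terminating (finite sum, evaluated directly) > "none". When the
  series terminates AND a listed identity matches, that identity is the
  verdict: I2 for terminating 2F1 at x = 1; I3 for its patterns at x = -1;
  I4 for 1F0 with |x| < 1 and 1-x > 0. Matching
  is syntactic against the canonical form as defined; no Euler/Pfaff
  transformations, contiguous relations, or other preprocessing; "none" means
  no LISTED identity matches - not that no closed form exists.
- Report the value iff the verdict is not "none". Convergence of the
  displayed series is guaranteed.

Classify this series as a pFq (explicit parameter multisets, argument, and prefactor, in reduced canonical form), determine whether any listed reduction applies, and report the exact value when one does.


Prefactor -3, argument -\frac{2}{7}: 1F1 with upper {-11} over lower {1}. Verdict: terminating - no listed pattern fits, but -11 in the upper list cuts the series at k = 11; direct evaluation. Hence: -\frac{2197812727511101}{102771557467425}.

Key step: t_0 being -3, the (-1)^k factor (C = -3, x = -2/7) folds into the argument's sign.
Adjacent-term ratio: r(k) = -\frac{2}{7} * (k-11) / [(k+1) (k+1)] - rational in k, leading ratio -\frac{2}{7}; with t_0 = -3, classification follows.


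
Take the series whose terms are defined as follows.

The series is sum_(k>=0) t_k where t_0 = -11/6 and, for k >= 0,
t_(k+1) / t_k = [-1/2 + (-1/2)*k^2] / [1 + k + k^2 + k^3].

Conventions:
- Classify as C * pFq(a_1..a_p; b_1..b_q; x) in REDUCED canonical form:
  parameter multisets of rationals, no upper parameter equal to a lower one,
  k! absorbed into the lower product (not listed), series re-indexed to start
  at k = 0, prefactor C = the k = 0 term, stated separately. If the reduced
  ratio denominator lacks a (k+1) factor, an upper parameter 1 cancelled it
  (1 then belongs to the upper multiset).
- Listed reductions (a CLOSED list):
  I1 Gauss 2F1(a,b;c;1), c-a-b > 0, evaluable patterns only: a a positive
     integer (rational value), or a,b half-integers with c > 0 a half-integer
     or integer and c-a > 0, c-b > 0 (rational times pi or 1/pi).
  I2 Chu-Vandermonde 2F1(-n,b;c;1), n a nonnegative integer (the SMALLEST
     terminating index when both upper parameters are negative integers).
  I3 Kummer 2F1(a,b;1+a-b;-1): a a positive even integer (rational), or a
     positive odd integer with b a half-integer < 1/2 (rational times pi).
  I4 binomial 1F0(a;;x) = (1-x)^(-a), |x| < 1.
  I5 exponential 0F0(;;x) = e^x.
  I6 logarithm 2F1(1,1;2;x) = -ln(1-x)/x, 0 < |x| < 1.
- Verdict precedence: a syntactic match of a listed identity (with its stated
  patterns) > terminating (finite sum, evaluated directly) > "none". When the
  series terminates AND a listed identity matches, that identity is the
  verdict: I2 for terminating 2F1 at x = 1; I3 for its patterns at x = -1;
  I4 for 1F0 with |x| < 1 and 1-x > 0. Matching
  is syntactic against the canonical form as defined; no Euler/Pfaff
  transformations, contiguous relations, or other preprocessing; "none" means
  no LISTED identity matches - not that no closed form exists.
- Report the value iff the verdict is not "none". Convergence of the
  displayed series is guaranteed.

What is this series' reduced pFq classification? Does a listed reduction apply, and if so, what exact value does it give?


With C = -11/6: the canonical form is 0F0(-; -; -1/2). Verdict: exponential (I5) applies (the 0F0 exponential series at x = -1/2). Value: (-11/6) * e^(-1/2).

Structural cue: with t_0 = -11/6, cancel k^2 + 1 from the displayed ratio first; then prefactor -11/6.
Consecutive-term ratio: r(k) = (-1/2) * 1 / [(k+1)] - rational; roots negated = parameters, x = (-1/2), C = -11/6.


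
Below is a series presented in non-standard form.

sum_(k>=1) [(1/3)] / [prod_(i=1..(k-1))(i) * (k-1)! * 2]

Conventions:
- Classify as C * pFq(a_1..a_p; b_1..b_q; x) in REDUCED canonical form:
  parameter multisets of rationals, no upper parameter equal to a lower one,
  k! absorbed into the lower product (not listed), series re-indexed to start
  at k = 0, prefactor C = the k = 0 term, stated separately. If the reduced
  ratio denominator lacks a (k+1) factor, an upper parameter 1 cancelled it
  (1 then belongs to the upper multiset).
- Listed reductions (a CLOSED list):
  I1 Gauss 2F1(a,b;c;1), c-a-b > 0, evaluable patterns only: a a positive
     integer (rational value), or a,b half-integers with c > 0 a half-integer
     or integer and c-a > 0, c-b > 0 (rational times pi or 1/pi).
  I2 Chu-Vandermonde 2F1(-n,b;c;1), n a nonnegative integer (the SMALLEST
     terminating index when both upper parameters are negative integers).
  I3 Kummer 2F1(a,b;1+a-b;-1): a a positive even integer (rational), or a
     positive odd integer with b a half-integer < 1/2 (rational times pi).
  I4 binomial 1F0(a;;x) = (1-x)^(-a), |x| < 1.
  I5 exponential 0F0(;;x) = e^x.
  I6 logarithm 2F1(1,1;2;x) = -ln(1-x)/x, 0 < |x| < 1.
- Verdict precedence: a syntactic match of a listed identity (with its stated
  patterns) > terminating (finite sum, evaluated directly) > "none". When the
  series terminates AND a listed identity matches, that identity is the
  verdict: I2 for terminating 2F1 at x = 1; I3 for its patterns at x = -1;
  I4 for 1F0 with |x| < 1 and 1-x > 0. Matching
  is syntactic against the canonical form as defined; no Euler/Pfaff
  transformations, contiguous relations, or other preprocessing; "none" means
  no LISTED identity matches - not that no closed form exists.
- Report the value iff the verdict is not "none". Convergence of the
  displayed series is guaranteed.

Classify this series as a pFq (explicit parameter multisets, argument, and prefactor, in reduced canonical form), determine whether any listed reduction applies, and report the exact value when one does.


The series (x = 1) is 0F1: upper {-}, lower {1}, prefactor 1/6. Verdict: none (x = 1): each listed identity misses the multisets {-} ; {1}.

Key observation: t_0 being 1/6, the constant factors (prefactor 1/6) combine into one prefactor.
Consecutive-term ratio: r(k) = 1 * 1 / [(k+1) (k+1)] ; factor over Q: parameters, x = 1, and C = 1/6.


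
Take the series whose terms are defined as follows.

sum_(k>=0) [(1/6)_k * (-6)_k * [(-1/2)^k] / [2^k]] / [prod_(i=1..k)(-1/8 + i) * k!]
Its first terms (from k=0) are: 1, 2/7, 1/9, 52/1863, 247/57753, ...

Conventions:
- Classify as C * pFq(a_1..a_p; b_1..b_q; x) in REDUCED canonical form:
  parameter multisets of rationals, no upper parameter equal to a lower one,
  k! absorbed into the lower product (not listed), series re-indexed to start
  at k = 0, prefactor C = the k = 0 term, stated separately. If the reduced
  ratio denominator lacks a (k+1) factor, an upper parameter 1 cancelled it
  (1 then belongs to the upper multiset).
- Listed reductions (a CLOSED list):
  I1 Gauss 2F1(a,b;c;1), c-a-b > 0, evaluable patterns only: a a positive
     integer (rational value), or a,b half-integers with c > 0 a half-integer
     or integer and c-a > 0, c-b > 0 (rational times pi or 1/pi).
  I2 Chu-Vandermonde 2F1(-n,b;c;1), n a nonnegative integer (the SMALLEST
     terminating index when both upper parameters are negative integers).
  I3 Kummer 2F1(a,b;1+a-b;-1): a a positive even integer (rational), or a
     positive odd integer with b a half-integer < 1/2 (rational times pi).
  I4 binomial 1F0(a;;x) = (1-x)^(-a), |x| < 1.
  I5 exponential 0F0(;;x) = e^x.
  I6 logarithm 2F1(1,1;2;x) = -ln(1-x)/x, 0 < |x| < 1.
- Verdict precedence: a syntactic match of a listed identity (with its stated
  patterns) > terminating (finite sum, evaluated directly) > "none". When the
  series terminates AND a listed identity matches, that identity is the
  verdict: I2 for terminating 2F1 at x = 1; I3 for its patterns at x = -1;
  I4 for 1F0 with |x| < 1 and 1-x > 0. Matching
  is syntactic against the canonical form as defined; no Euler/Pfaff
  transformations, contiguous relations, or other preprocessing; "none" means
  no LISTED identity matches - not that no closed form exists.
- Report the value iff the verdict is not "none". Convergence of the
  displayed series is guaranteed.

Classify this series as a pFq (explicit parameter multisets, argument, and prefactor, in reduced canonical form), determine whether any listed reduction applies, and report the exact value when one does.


x = -1/4 here; the reduced form reads 2F1, upper {-6, 1/6}, lower {7/8}, C = 1. Verdict: terminating - the sum ends at index 6 because -6 is a negative integer; exact evaluation follows. Value: 2199921368/1539059697.

Key observation: t_0 being 1, the lower running product (C = 1, x = -1/4) is a rising factorial.
Ratio: r(k) = (-1/4) * (k-6) (k+1/6) / [(k+7/8) (k+1)] - poly over poly, x = (-1/4) from leading terms; C = 1 at k = 0.


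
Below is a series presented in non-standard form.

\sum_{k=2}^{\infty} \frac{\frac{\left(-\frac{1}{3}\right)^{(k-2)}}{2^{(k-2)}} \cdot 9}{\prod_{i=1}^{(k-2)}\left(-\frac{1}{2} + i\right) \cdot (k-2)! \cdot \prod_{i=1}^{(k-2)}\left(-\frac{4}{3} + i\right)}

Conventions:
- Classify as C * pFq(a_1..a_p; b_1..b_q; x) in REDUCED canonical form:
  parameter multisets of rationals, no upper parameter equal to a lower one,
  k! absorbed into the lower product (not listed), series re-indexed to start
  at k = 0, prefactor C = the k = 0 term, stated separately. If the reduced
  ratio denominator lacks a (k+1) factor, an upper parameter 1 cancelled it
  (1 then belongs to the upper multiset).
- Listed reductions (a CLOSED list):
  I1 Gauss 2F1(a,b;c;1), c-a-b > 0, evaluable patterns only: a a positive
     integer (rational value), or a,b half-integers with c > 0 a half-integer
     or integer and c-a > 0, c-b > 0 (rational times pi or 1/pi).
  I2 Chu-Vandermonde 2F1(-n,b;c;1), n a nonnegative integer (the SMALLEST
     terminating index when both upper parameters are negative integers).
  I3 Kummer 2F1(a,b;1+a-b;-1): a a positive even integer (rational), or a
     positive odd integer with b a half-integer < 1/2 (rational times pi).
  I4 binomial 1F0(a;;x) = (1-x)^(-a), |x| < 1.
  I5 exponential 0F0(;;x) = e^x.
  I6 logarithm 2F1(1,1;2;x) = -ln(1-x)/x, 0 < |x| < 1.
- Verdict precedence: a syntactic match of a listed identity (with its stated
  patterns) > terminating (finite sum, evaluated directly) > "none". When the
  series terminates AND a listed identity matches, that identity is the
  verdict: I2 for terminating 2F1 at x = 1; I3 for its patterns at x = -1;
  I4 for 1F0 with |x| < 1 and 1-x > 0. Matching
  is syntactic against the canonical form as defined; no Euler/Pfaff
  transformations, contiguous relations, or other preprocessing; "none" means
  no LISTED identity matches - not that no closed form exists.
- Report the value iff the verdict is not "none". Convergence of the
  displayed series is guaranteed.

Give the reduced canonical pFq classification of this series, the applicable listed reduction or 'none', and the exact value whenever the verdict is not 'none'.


At argument -\frac{1}{6}: a 0F2 with upper {-}, lower {-\frac{1}{3}, \frac{1}{2}}, scaled by C = 9. Verdict: none. Every listed pattern misses the 0F2 form at -\frac{1}{6}, upper {-}.

Key step: t_0 being 9, the two k-th powers (C = 9) combine into one argument.
Consecutive-term ratio: r(k) = -\frac{1}{6} * 1 / [(k-\frac{1}{3}) (k+\frac{1}{2}) (k+1)] - rational; roots negated = parameters, x = -\frac{1}{6}, C = 9.


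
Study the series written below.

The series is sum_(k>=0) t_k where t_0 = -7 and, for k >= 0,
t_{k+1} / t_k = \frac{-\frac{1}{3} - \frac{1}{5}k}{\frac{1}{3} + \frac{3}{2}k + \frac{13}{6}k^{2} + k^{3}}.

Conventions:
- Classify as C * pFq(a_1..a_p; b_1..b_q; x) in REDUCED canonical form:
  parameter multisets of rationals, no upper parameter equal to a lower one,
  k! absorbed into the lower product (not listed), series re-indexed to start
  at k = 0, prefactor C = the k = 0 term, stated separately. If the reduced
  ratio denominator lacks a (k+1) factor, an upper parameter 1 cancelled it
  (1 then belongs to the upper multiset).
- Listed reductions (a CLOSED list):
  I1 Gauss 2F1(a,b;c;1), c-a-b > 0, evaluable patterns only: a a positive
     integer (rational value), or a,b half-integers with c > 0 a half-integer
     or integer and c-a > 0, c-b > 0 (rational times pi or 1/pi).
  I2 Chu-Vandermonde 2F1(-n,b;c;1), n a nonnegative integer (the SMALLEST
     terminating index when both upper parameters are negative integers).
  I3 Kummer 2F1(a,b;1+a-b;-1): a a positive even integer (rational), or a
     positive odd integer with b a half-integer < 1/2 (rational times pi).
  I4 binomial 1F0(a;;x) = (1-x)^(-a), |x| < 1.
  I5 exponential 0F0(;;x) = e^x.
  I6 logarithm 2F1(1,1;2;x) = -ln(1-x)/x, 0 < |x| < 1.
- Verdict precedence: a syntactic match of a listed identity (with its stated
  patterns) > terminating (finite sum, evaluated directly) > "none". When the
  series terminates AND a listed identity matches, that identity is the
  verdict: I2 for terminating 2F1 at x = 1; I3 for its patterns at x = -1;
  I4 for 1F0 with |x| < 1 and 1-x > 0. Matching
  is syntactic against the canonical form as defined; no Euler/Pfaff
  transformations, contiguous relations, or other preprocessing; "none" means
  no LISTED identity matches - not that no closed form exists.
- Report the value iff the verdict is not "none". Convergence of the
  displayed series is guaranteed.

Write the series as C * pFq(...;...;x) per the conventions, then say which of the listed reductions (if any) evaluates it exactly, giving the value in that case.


At argument -\frac{1}{5}: a 1F2 with upper {\frac{5}{3}}, lower {\frac{1}{2}, \frac{2}{3}}, scaled by C = -7. Verdict: none here - no I1-I6 shape fits x = -\frac{1}{5} with lower {\frac{1}{2}, \frac{2}{3}}.

Key step: from the first term -7: the expanded ratio factors over Q; C = -7, roots give parameters.
Step ratio: r(k) = -\frac{1}{5} * (k+\frac{5}{3}) / [(k+\frac{1}{2}) (k+\frac{2}{3}) (k+1)] - rational in k, leading ratio -\frac{1}{5}; with t_0 = -7, classification follows.


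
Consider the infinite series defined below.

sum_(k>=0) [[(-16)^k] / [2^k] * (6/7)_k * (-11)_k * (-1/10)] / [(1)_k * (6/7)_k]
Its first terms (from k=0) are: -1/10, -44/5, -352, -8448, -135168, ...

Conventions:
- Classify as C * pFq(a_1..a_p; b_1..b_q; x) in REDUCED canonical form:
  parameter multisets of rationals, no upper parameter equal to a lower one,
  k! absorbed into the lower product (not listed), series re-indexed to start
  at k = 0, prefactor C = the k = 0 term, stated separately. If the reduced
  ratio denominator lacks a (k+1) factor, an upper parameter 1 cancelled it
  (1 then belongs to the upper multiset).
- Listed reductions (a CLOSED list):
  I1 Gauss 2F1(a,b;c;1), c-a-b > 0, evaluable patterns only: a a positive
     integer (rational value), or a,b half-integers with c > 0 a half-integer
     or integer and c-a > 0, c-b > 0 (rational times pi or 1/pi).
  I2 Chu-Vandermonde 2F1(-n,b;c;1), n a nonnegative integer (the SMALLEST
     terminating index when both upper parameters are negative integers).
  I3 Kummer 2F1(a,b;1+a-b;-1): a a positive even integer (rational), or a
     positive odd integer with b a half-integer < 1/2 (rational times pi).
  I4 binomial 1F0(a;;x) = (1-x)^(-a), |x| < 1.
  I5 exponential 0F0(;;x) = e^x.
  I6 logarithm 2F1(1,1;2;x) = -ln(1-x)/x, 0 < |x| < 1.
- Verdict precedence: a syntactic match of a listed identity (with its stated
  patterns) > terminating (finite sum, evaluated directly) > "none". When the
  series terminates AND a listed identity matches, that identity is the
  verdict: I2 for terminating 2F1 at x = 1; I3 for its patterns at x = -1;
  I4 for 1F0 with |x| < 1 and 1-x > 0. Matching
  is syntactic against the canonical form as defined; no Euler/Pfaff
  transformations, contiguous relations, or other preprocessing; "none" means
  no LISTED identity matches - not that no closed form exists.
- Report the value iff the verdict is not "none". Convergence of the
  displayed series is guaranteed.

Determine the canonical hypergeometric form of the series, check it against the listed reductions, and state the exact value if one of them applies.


Prefactor -1/10, argument -8: 1F0 with upper {-11} over lower {-}. Verdict: terminating. With -11 upstairs the series is a 12-term polynomial sum; evaluated term by term. Hence: -31381059609/10.

Key step: with t_0 = -1/10, the parameter 6/7 appears in both the upper and lower lists and cancels.
Consecutive-term ratio: r(k) = (-8) * (k-11) / [(k+1)] - rational; roots negated = parameters, x = (-8), C = -1/10.


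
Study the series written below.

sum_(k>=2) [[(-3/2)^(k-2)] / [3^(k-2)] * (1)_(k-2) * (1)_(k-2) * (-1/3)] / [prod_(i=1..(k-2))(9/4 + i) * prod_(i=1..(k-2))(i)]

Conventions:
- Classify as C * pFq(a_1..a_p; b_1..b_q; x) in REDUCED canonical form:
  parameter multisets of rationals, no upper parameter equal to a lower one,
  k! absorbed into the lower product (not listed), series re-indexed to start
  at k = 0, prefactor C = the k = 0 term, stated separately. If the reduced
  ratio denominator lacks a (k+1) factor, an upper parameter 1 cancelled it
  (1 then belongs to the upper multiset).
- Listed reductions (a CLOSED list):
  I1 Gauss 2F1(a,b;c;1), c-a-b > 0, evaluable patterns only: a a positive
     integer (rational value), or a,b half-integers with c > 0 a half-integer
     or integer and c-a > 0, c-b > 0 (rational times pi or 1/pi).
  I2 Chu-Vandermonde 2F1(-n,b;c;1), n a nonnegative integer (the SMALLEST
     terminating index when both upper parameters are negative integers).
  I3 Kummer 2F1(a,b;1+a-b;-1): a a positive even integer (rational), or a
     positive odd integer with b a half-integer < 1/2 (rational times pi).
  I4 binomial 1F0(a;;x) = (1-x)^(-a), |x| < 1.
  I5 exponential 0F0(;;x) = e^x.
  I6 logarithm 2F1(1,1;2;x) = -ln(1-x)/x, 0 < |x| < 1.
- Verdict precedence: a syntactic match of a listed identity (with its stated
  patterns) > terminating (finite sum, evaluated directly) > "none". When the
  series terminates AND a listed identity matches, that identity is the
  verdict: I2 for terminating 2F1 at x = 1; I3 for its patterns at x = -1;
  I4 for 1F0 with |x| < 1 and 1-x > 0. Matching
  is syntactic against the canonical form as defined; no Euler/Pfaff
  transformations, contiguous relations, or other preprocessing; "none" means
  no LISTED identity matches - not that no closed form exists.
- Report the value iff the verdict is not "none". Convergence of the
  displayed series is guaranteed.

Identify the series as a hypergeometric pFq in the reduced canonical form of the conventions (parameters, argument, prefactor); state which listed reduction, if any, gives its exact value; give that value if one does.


Classification (C = -1/3): 2F1 with upper {1, 1}, lower {13/4}, argument x = -1/2. Verdict: none. No listed pattern accepts 2F1(1, 1; 13/4; -1/2).

Structural cue: t_0 being -1/3, the two k-th powers (C = -1/3, x = -1/2) combine into one argument.
Step ratio: r(k) = (-1/2) * (k+1) (k+1) / [(k+13/4) (k+1)] - poly over poly, x = (-1/2) from leading terms; C = -1/3 at k = 0.


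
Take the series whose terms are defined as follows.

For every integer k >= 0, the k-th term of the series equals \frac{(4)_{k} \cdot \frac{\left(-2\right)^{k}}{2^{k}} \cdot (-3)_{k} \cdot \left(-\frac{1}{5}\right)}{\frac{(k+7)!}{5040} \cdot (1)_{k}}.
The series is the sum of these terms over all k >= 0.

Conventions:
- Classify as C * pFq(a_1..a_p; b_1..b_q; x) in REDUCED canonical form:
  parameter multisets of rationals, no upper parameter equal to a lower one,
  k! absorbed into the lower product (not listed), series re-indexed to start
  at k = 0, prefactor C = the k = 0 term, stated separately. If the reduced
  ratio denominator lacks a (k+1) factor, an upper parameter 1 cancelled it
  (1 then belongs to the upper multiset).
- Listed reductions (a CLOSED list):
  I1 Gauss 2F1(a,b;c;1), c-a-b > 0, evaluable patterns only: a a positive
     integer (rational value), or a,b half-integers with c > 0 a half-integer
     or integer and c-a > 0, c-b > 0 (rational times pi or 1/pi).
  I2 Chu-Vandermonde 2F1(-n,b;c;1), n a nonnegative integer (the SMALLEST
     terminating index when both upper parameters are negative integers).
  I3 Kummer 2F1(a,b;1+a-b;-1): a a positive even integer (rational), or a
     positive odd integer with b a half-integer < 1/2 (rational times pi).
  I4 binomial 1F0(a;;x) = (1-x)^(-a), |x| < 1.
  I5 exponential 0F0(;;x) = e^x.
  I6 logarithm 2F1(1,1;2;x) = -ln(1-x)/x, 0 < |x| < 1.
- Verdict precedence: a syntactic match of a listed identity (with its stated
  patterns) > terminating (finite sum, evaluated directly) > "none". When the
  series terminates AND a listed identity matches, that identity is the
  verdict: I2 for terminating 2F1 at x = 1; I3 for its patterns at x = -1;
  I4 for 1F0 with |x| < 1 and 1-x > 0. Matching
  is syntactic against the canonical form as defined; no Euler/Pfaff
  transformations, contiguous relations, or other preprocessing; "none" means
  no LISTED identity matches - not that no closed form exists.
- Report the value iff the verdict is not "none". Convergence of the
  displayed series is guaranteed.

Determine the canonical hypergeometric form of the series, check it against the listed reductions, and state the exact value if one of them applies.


Classification (C = -\frac{1}{5}): 2F1 with upper {-3, 4}, lower {8}, argument x = -1. Verdict (x = -1): Kummer (I3) applies (x = -1; c = 8 equals 1+a-b for upper {-3, 4}: listed pattern). Sum: -\frac{7}{10}.

Key observation: t_0 = -\frac{1}{5} here, and (1)_k (prefactor -1/5) is k! itself.
Ratio: r(k) = -1 * (k-3) (k+4) / [(k+8) (k+1)] - rational in k. x = -1; t_0 = -\frac{1}{5}; negate the roots.


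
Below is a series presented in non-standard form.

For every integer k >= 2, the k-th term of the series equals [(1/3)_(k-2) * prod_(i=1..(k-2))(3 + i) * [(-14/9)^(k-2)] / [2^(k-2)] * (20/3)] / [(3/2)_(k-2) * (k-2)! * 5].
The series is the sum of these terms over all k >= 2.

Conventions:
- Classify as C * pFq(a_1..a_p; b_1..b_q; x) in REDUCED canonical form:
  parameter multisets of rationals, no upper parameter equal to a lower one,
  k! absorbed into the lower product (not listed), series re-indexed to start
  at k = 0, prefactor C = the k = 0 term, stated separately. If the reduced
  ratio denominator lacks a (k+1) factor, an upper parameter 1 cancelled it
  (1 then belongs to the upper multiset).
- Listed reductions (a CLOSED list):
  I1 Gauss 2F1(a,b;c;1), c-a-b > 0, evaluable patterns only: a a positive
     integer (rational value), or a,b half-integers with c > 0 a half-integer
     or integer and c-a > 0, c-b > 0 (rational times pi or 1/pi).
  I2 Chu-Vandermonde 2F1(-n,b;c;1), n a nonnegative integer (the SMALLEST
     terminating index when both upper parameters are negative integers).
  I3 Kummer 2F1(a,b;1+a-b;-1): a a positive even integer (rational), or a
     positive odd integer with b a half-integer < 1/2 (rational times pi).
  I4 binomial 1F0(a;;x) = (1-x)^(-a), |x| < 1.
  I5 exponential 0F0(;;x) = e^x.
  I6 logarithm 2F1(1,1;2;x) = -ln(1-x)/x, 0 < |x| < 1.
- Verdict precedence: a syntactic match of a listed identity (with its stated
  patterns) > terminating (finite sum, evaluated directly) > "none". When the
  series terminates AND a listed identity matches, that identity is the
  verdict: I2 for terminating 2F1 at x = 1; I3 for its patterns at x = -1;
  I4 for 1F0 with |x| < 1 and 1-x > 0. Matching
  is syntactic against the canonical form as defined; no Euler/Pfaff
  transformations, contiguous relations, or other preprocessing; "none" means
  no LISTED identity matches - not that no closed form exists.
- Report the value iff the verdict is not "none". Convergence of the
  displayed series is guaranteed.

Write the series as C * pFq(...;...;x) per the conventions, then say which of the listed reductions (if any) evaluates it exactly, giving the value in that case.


At argument -7/9: a 2F1 with upper {1/3, 4}, lower {3/2}, scaled by C = 4/3. Verdict: none - at argument -7/9 the multisets {1/3, 4} ; {3/2} match no listed identity.

Key observation: with t_0 = 4/3, the two k-th powers (C = 4/3, x = -7/9) combine into one argument.
Adjacent-term ratio: r(k) = (-7/9) * (k+1/3) (k+4) / [(k+3/2) (k+1)] - rational in k. x = (-7/9); t_0 = 4/3; negate the roots.


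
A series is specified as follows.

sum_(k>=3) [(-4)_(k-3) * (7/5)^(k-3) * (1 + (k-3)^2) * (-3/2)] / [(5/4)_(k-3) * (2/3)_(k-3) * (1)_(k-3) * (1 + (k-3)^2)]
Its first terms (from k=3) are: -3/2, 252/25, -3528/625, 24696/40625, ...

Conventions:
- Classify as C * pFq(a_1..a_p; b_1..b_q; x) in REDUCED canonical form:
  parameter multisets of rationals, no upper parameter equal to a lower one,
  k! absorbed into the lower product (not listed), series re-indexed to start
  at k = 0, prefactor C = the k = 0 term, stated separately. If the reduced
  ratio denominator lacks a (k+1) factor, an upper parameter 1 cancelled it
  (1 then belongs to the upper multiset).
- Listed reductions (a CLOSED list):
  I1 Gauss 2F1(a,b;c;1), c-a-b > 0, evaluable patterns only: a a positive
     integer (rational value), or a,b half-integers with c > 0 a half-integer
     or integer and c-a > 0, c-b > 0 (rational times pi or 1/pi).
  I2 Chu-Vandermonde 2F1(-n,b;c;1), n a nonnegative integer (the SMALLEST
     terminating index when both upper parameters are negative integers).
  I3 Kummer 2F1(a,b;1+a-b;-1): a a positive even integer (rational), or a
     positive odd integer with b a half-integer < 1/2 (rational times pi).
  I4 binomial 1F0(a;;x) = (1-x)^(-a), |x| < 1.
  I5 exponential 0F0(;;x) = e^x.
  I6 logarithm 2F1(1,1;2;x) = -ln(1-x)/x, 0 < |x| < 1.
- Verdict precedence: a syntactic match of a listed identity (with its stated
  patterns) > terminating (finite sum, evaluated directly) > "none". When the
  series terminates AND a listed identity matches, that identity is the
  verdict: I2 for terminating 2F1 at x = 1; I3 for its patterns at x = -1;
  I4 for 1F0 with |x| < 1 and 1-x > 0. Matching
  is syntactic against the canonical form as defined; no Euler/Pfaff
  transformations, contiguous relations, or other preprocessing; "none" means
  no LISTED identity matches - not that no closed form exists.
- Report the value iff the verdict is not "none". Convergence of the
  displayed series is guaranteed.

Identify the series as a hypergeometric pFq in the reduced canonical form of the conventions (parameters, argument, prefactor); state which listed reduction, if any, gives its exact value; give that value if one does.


With C = -3/2: the canonical form is 1F2(-4; 2/3, 5/4; 7/5). Verdict: terminating - no listed pattern fits, but -4 in the upper list cuts the series at k = 4; direct evaluation. Sum: 268127763/75968750.

Structural cue: t_0 being -3/2, (1)_k (C = -3/2, x = 7/5) is k! itself.
Adjacent-term ratio: r(k) = (7/5) * (k-4) / [(k+2/3) (k+5/4) (k+1)] - rational in k, leading ratio (7/5); with t_0 = -3/2, classification follows.


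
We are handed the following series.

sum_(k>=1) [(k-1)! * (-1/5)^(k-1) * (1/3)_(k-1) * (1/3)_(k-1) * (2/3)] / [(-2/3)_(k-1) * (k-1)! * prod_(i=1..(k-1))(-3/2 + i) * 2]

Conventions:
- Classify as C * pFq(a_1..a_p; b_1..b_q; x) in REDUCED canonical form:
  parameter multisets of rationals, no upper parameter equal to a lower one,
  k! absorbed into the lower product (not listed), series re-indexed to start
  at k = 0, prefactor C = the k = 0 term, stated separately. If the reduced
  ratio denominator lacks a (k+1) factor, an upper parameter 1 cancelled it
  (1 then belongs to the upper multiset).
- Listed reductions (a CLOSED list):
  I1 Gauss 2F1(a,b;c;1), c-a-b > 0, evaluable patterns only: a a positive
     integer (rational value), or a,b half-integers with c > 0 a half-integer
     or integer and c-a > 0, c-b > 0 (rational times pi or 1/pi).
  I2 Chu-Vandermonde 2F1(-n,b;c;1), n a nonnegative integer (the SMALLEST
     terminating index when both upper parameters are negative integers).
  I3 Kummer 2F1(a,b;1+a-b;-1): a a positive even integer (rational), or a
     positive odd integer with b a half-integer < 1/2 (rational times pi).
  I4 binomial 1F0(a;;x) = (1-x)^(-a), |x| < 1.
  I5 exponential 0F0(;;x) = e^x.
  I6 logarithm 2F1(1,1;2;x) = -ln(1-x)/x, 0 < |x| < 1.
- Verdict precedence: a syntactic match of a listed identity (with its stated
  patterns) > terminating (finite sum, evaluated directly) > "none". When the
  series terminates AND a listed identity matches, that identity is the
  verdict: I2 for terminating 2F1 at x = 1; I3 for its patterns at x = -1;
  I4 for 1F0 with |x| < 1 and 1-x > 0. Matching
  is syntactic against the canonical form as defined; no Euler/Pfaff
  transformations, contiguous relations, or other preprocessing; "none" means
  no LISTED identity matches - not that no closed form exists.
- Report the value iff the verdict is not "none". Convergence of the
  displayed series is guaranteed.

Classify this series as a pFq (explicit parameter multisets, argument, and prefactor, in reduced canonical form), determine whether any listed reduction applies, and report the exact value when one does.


Prefactor 1/3, argument -1/5: 3F2 with upper {1/3, 1/3, 1} over lower {-2/3, -1/2}. Verdict: none (x = -1/5): each listed identity misses the multisets {1/3, 1/3, 1} ; {-2/3, -1/2}.

First insight: x = (-1/5) and the constant factors (prefactor 1/3) combine into one prefactor.
Step ratio: r(k) = (-1/5) * (k+1/3) (k+1/3) (k+1) / [(k-2/3) (k-1/2) (k+1)] - rational; roots negated = parameters, x = (-1/5), C = 1/3.


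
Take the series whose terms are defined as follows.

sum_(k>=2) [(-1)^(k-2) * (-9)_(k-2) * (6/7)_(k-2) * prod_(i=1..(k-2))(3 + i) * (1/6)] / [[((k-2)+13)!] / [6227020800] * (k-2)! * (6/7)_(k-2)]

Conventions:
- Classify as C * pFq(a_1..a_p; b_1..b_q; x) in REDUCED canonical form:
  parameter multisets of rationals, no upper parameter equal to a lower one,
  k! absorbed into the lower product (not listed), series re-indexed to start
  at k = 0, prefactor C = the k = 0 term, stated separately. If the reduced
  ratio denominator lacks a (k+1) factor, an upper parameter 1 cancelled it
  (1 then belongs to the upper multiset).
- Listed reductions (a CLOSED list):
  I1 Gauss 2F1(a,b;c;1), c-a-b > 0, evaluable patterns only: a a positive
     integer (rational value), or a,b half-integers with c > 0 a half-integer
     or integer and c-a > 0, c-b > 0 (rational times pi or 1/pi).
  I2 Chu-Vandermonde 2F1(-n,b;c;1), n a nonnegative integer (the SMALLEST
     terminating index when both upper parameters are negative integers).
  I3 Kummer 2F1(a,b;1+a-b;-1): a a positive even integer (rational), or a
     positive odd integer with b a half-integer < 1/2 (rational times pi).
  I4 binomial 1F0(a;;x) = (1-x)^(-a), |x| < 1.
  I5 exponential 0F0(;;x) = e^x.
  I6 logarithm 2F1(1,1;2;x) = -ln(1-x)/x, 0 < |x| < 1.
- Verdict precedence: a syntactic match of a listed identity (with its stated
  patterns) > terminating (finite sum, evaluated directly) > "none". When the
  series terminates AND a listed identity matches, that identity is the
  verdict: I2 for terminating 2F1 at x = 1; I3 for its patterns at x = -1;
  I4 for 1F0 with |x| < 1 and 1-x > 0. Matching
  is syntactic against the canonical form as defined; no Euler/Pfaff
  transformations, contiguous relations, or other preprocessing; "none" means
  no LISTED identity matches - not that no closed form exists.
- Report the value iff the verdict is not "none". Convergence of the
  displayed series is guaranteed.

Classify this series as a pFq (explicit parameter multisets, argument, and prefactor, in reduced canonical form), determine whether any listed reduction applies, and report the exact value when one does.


Key observation: x = (-1) and the running product (C = 1/6, x = -1) telescopes to a rising factorial.
Adjacent-term ratio: r(k) = (-1) * (k-9) (k+4) / [(k+14) (k+1)] - poly over poly, x = (-1) from leading terms; C = 1/6 at k = 0.

This is 1/6 * 2F1(-9, 4; 14; -1) in reduced canonical form. Verdict: this is the Kummer evaluation I3 (x = -1; c = 14 equals 1+a-b for upper {-9, 4}: listed pattern). Hence: 13/6.
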